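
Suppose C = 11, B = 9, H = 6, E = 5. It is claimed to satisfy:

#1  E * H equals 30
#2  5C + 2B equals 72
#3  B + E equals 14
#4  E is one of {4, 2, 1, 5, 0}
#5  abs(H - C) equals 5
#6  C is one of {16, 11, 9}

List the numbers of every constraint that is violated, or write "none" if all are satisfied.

#1 E * H = 5 * 6 = 30 — holds.
#2 5C + 2B = 5(11) + 2(9) = 73, not 72 — fails.
#3 B + E = 9 + 5 = 14 — holds.
#4 E = 5 is in {4, 2, 1, 5, 0} — holds.
#5 abs(6 - 11) = 5 — holds.
#6 C = 11 is in {16, 11, 9} — holds.

Constraint 2 is violated.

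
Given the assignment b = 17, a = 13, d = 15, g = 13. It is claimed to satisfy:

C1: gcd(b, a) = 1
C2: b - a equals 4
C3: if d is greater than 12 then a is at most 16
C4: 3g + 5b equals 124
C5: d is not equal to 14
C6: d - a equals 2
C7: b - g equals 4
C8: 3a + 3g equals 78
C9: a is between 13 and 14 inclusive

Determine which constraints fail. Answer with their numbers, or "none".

None — every constraint holds.

C1: gcd(17, 13) = 1  holds
C2: b - a = 17 - 13 = 4  holds
C3: d = 15 > 12, so we need a ≤ 16; a = 13 ≤ 16  holds
C4: 3g + 5b = 3(13) + 5(17) = 124  holds
C5: d = 15, and 15 ≠ 14  holds
C6: d - a = 15 - 13 = 2  holds
C7: b - g = 17 - 13 = 4  holds
C8: 3a + 3g = 3(13) + 3(13) = 78  holds
C9: a = 13 lies in [13, 14]  holds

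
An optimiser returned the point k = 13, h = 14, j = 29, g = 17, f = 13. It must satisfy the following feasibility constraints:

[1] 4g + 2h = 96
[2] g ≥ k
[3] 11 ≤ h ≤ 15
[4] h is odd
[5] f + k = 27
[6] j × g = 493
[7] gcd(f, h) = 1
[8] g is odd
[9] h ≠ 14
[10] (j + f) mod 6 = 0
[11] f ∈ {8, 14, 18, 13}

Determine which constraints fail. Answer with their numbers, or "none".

[1] 4g + 2h = 4(17) + 2(14) = 96 — holds.
[2] g = 17, k = 13; 17 ≥ 13 — holds.
[3] h = 14 lies in [11, 15] — holds.
[4] h = 14 is even — fails.
[5] f + k = 13 + 13 = 26, not 27 — fails.
[6] j × g = 29 × 17 = 493 — holds.
[7] gcd(13, 14) = 1 — holds.
[8] g = 17 is odd — holds.
[9] h = 14, but 14 is required to differ — fails.
[10] j + f = 42; 42 mod 6 = 0 — holds.
[11] f = 13 is in {8, 14, 18, 13} — holds.

The assignment fails constraints 4, 5, 9.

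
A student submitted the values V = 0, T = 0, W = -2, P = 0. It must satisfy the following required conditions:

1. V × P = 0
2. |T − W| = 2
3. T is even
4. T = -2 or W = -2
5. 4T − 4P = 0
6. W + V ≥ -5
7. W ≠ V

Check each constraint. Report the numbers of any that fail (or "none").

1. V × P = 0 × 0 = 0 — holds.
2. |0 − (-2)| = 2 — holds.
3. T = 0 is even — holds.
4. T = 0 ≠ -2, but W = -2 = -2 (second disjunct) — holds.
5. 4T − 4P = 4(0) − 4(0) = 0 — holds.
6. W + V = -2 + 0 = -2; -2 ≥ -5 — holds.
7. W = -2, V = 0; distinct — holds.

Yes — all constraints hold.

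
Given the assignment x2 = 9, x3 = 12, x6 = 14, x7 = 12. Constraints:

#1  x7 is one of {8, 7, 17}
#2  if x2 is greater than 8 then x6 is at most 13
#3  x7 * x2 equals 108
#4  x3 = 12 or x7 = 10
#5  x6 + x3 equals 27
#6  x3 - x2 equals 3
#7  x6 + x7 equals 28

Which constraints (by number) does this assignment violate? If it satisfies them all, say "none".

#1 x7 = 12 is not in {8, 7, 17} — does not hold.
#2 x2 = 9 > 8, so we need x6 ≤ 13; but x6 = 14 > 13 — does not hold.
#3 x7 * x2 = 12 * 9 = 108 — holds.
#4 x3 = 12 = 12 (first disjunct) — holds.
#5 x6 + x3 = 14 + 12 = 26, not 27 — does not hold.
#6 x3 - x2 = 12 - 9 = 3 — holds.
#7 x6 + x7 = 14 + 12 = 26, not 28 — does not hold.

Violated: 1, 2, 5, and 7.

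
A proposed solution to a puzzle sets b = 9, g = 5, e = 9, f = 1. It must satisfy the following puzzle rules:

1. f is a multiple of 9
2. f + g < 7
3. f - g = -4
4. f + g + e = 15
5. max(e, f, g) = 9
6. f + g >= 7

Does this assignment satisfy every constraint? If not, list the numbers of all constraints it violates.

1. 1 = 9*0 + 1, so 9 does not divide 1 — violated.
2. f + g = 1 + 5 = 6; 6 < 7 — satisfied.
3. f - g = 1 - 5 = -4 — satisfied.
4. f + g + e = 1 + 5 + 9 = 15 — satisfied.
5. max(9, 1, 5) = 9 — satisfied.
6. f + g = 1 + 5 = 6; 6 < 7, bound 7 not met — violated.

Violated: 1, 6.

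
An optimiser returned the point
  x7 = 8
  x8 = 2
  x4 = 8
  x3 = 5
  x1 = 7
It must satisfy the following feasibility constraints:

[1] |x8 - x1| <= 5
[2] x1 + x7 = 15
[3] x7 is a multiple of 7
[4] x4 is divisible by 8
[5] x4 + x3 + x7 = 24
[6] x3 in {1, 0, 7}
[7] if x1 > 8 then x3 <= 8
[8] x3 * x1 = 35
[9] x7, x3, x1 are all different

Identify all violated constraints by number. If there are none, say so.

Constraints 3, 5, 6 do not hold.

[1] |2 - 7| = 5; 5 ≤ 5  true
[2] x1 + x7 = 7 + 8 = 15  true
[3] 8 = 7*1 + 1, so 7 does not divide 8  false
[4] 8 / 8 = 1, so 8 divides 8  true
[5] x4 + x3 + x7 = 8 + 5 + 8 = 21, not 24  false
[6] x3 = 5 is not in {1, 0, 7}  false
[7] x1 = 7, not > 8; antecedent false, conditional vacuously true  true
[8] x3 * x1 = 5 * 7 = 35  true
[9] values 8, 5, 7 are pairwise distinct  true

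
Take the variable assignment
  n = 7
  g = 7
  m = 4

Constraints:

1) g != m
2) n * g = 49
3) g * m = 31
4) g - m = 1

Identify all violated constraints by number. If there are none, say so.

1) g = 7, m = 4; distinct  true
2) n * g = 7 * 7 = 49  true
3) g * m = 7 * 4 = 28, not 31  false
4) g - m = 7 - 4 = 3, not 1  false

The assignment fails constraints 3 and 4.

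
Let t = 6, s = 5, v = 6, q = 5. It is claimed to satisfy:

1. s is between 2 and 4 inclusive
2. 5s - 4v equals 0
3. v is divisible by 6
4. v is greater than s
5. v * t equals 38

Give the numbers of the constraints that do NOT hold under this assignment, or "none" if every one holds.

1. s = 5 is outside [2, 4] — violated.
2. 5s - 4v = 5(5) - 4(6) = 1, not 0 — violated.
3. 6 / 6 = 1, so 6 divides 6 — satisfied.
4. v = 6, s = 5; 6 > 5 — satisfied.
5. v * t = 6 * 6 = 36, not 38 — violated.

No — constraints 1, 2, 5 are not satisfied.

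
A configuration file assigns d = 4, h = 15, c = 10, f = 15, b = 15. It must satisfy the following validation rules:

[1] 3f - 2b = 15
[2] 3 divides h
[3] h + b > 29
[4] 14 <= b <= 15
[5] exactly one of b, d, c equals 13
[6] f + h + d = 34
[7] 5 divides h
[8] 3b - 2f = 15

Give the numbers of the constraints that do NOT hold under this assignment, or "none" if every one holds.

Constraint 5 does not hold.

[1] 3f - 2b = 3(15) - 2(15) = 15  yes
[2] 15 / 3 = 5, so 3 divides 15  yes
[3] h + b = 15 + 15 = 30; 30 > 29  yes
[4] b = 15 lies in [14, 15]  yes
[5] b=15, d=4, c=10; 0 of them equal 13, not exactly one  no
[6] f + h + d = 15 + 15 + 4 = 34  yes
[7] 15 / 5 = 3, so 5 divides 15  yes
[8] 3b - 2f = 3(15) - 2(15) = 15  yes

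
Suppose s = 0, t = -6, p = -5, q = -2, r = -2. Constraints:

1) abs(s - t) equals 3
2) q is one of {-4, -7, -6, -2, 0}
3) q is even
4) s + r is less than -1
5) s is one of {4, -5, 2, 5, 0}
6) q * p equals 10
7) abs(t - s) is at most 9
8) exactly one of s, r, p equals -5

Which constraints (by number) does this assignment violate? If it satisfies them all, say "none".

The assignment fails constraint 1.

1) abs(0 - (-6)) = 6, not 3  false
2) q = -2 is in {-4, -7, -6, -2, 0}  true
3) q = -2 is even  true
4) s + r = 0 + (-2) = -2; -2 < -1  true
5) s = 0 is in {4, -5, 2, 5, 0}  true
6) q * p = -2 * (-5) = 10  true
7) abs(-6 - 0) = 6; 6 ≤ 9  true
8) s=0, r=-2, p=-5; 1 of them equals -5  true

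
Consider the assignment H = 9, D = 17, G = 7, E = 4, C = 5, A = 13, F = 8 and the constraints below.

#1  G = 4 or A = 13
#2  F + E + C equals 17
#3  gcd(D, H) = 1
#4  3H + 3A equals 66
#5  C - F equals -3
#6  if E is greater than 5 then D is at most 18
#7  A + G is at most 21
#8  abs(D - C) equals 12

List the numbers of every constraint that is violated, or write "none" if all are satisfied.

#1 G = 7 ≠ 4, but A = 13 = 13 (second disjunct)  ✔
#2 F + E + C = 8 + 4 + 5 = 17  ✔
#3 gcd(17, 9) = 1  ✔
#4 3H + 3A = 3(9) + 3(13) = 66  ✔
#5 C - F = 5 - 8 = -3  ✔
#6 E = 4, not > 5; antecedent false, conditional vacuously true  ✔
#7 A + G = 13 + 7 = 20; 20 ≤ 21  ✔
#8 abs(17 - 5) = 12  ✔

All constraints are satisfied.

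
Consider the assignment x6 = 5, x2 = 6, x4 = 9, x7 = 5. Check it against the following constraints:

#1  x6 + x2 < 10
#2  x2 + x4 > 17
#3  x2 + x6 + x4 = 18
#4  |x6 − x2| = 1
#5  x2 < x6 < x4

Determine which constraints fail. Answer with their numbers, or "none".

Violated: 1, 2, 3, and 5.

#1 x6 + x2 = 5 + 6 = 11; 11 ≥ 10, bound 10 not met — violated.
#2 x2 + x4 = 6 + 9 = 15; 15 ≤ 17, bound 17 not met — violated.
#3 x2 + x6 + x4 = 6 + 5 + 9 = 20, not 18 — violated.
#4 |5 − 6| = 1 — satisfied.
#5 values 6, 5, 9; x2 = 6 is not < x6 = 5 — violated.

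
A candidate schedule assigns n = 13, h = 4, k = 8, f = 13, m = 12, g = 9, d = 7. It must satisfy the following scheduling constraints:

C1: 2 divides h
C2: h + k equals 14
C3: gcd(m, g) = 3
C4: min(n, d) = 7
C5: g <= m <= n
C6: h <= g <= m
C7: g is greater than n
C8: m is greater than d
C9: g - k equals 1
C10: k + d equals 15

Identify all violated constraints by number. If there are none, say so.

C1: 4 / 2 = 2, so 2 divides 4  true
C2: h + k = 4 + 8 = 12, not 14  false
C3: gcd(12, 9) = 3  true
C4: min(13, 7) = 7  true
C5: values 9 <= 12 <= 13  true
C6: values 4 <= 9 <= 12  true
C7: g = 9, n = 13; 9 ≤ 13 (want >)  false
C8: m = 12, d = 7; 12 > 7  true
C9: g - k = 9 - 8 = 1  true
C10: k + d = 8 + 7 = 15  true

Violated: 2 and 7.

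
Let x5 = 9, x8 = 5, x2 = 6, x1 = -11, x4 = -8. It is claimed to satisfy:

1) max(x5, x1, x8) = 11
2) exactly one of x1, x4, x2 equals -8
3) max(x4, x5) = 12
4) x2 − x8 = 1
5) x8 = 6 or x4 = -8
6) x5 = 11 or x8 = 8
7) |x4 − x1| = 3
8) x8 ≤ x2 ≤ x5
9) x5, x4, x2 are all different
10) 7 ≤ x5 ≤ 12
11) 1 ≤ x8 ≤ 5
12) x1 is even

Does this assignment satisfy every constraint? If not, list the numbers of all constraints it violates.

No — constraints 1, 3, 6, 12 are not satisfied.

1) max(9, -11, 5) = 9, not 11 — does not hold.
2) x1=-11, x4=-8, x2=6; 1 of them equals -8 — holds.
3) max(-8, 9) = 9, not 12 — does not hold.
4) x2 − x8 = 6 − 5 = 1 — holds.
5) x8 = 5 ≠ 6, but x4 = -8 = -8 (second disjunct) — holds.
6) x5 = 9 ≠ 11 and x8 = 5 ≠ 8; both disjuncts false — does not hold.
7) |-8 − (-11)| = 3 — holds.
8) values 5 ≤ 6 ≤ 9 — holds.
9) values 9, -8, 6 are pairwise distinct — holds.
10) x5 = 9 lies in [7, 12] — holds.
11) x8 = 5 lies in [1, 5] — holds.
12) x1 = -11 is odd — does not hold.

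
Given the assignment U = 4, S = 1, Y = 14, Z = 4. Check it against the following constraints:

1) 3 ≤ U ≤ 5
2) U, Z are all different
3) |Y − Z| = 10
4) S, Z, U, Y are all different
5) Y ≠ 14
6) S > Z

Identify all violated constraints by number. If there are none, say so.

1) U = 4 lies in [3, 5] — OK.
2) U = Z = 4, not all different — violated.
3) |14 − 4| = 10 — OK.
4) Z = U = 4, not all different — violated.
5) Y = 14, but 14 is required to differ — violated.
6) S = 1, Z = 4; 1 ≤ 4 (want >) — violated.

The assignment fails constraints 2, 4, 5, and 6.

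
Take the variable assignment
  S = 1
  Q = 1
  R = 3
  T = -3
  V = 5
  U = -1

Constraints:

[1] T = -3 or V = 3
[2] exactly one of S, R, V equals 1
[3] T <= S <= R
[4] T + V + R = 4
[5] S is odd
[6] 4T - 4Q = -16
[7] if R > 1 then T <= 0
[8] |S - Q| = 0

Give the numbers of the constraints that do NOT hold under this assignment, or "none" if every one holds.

Constraint 4 is violated.

[1] T = -3 = -3 (first disjunct)  true
[2] S=1, R=3, V=5; 1 of them equals 1  true
[3] values -3 <= 1 <= 3  true
[4] T + V + R = -3 + 5 + 3 = 5, not 4  false
[5] S = 1 is odd  true
[6] 4T - 4Q = 4(-3) - 4(1) = -16  true
[7] R = 3 > 1, so we need T ≤ 0; T = -3 ≤ 0  true
[8] |1 - 1| = 0  true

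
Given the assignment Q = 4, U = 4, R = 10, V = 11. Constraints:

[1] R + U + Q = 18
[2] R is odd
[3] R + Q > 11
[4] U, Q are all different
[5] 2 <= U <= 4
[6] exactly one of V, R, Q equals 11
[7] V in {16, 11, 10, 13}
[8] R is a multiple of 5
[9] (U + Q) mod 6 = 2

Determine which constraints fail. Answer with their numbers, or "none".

[1] R + U + Q = 10 + 4 + 4 = 18  OK
[2] R = 10 is even  FAIL
[3] R + Q = 10 + 4 = 14; 14 > 11  OK
[4] U = Q = 4, not all different  FAIL
[5] U = 4 lies in [2, 4]  OK
[6] V=11, R=10, Q=4; 1 of them equals 11  OK
[7] V = 11 is in {16, 11, 10, 13}  OK
[8] 10 / 5 = 2, so 5 divides 10  OK
[9] U + Q = 8; 8 mod 6 = 2  OK

No — constraints 2 and 4 are not satisfied.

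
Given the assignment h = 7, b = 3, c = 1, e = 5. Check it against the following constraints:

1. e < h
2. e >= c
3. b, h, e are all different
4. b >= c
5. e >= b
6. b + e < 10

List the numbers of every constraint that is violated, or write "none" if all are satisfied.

All constraints are satisfied.

1. e = 5, h = 7; 5 < 7  ✓
2. e = 5, c = 1; 5 ≥ 1  ✓
3. values 3, 7, 5 are pairwise distinct  ✓
4. b = 3, c = 1; 3 ≥ 1  ✓
5. e = 5, b = 3; 5 ≥ 3  ✓
6. b + e = 3 + 5 = 8; 8 < 10  ✓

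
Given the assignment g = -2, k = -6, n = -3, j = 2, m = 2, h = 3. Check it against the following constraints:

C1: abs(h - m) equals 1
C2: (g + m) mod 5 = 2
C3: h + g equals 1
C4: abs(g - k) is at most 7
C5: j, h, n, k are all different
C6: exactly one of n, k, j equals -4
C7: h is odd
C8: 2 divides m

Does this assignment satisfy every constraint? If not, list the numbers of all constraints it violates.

Constraints 2 and 6 do not hold.

C1: abs(3 - 2) = 1  ✔
C2: g + m = 0; 0 mod 5 = 0, not 2  ✘
C3: h + g = 3 + (-2) = 1  ✔
C4: abs(-2 - (-6)) = 4; 4 ≤ 7  ✔
C5: values 2, 3, -3, -6 are pairwise distinct  ✔
C6: n=-3, k=-6, j=2; 0 of them equal -4, not exactly one  ✘
C7: h = 3 is odd  ✔
C8: 2 / 2 = 1, so 2 divides 2  ✔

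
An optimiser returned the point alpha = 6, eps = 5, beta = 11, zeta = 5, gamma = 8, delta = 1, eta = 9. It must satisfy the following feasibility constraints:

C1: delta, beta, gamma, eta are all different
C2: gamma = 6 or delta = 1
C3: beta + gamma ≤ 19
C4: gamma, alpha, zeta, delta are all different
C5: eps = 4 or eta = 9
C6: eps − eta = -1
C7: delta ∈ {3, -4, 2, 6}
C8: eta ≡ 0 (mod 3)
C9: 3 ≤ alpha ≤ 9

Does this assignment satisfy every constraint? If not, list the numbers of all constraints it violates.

No — constraints 6, 7 are not satisfied.

C1: values 1, 11, 8, 9 are pairwise distinct  ✔
C2: gamma = 8 ≠ 6, but delta = 1 = 1 (second disjunct)  ✔
C3: beta + gamma = 11 + 8 = 19; 19 ≤ 19  ✔
C4: values 8, 6, 5, 1 are pairwise distinct  ✔
C5: eps = 5 ≠ 4, but eta = 9 = 9 (second disjunct)  ✔
C6: eps − eta = 5 − 9 = -4, not -1  ✘
C7: delta = 1 is not in {3, -4, 2, 6}  ✘
C8: 9 mod 3 = 0  ✔
C9: alpha = 6 lies in [3, 9]  ✔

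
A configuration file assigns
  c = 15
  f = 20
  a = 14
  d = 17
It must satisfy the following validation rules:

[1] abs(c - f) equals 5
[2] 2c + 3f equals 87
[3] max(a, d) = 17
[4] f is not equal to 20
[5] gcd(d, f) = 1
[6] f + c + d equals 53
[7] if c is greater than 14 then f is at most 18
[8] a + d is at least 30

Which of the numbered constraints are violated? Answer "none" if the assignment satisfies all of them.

[1] abs(15 - 20) = 5  true
[2] 2c + 3f = 2(15) + 3(20) = 90, not 87  false
[3] max(14, 17) = 17  true
[4] f = 20, but 20 is required to differ  false
[5] gcd(17, 20) = 1  true
[6] f + c + d = 20 + 15 + 17 = 52, not 53  false
[7] c = 15 > 14, so we need f ≤ 18; but f = 20 > 18  false
[8] a + d = 14 + 17 = 31; 31 ≥ 30  true

Violated: 2, 4, 6, and 7.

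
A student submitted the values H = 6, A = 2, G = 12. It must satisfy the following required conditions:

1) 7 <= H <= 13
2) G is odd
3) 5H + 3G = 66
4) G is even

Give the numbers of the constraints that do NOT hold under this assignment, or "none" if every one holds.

1) H = 6 is outside [7, 13]  no
2) G = 12 is even  no
3) 5H + 3G = 5(6) + 3(12) = 66  yes
4) G = 12 is even  yes

The assignment fails constraints 1 and 2.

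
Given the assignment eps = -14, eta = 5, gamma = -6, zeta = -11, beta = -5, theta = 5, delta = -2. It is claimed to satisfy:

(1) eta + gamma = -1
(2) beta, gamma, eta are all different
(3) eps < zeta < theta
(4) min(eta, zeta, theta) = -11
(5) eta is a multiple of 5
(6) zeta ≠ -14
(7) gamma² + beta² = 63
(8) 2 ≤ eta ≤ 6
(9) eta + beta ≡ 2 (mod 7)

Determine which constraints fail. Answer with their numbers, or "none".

Violated: 7, 9.

(1) eta + gamma = 5 + (-6) = -1 — holds.
(2) values -5, -6, 5 are pairwise distinct — holds.
(3) values -14 < -11 < 5 — holds.
(4) min(5, -11, 5) = -11 — holds.
(5) 5 / 5 = 1, so 5 divides 5 — holds.
(6) zeta = -11, and -11 ≠ -14 — holds.
(7) gamma² + beta² = (-6)² + (-5)² = 36 + 25 = 61, not 63 — fails.
(8) eta = 5 lies in [2, 6] — holds.
(9) eta + beta = 0; 0 mod 7 = 0, not 2 — fails.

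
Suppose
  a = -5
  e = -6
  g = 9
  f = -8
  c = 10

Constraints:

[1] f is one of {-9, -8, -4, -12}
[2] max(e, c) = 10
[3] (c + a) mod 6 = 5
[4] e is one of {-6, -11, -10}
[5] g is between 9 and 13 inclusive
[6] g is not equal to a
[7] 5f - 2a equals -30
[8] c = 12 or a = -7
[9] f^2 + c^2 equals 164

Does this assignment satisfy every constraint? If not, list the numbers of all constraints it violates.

Constraint 8 is violated.

[1] f = -8 is in {-9, -8, -4, -12} — holds.
[2] max(-6, 10) = 10 — holds.
[3] c + a = 5; 5 mod 6 = 5 — holds.
[4] e = -6 is in {-6, -11, -10} — holds.
[5] g = 9 lies in [9, 13] — holds.
[6] g = 9, a = -5; distinct — holds.
[7] 5f - 2a = 5(-8) - 2(-5) = -30 — holds.
[8] c = 10 ≠ 12 and a = -5 ≠ -7; both disjuncts false — fails.
[9] f^2 + c^2 = (-8)^2 + 10^2 = 64 + 100 = 164 — holds.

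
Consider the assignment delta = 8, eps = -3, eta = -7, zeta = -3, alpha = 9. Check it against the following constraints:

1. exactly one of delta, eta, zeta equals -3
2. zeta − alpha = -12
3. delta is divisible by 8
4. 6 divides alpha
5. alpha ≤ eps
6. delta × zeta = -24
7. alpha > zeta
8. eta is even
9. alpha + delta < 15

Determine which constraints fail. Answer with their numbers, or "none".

Constraints 4, 5, 8, 9 are violated.

1. delta=8, eta=-7, zeta=-3; 1 of them equals -3  true
2. zeta − alpha = -3 − 9 = -12  true
3. 8 / 8 = 1, so 8 divides 8  true
4. 9 = 6×1 + 3, so 6 does not divide 9  false
5. alpha = 9, eps = -3; 9 > -3 (want ≤)  false
6. delta × zeta = 8 × (-3) = -24  true
7. alpha = 9, zeta = -3; 9 > -3  true
8. eta = -7 is odd  false
9. alpha + delta = 9 + 8 = 17; 17 ≥ 15, bound 15 not met  false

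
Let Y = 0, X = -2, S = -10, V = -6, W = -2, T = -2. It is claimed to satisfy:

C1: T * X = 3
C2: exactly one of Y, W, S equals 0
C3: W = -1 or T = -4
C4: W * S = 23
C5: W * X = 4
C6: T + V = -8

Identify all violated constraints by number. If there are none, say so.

C1: T * X = -2 * (-2) = 4, not 3  ✘
C2: Y=0, W=-2, S=-10; 1 of them equals 0  ✔
C3: W = -2 ≠ -1 and T = -2 ≠ -4; both disjuncts false  ✘
C4: W * S = -2 * (-10) = 20, not 23  ✘
C5: W * X = -2 * (-2) = 4  ✔
C6: T + V = -2 + (-6) = -8  ✔

The assignment fails constraints 1, 3, and 4.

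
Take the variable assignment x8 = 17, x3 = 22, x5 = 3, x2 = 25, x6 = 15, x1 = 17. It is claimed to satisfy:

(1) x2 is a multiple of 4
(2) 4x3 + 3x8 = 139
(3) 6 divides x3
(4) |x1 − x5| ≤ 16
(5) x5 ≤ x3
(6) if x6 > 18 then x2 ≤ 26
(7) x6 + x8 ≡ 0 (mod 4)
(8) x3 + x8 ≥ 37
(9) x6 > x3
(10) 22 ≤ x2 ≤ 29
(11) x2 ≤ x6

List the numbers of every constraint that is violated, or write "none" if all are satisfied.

Constraints 1, 3, 9, 11 are violated.

(1) 25 = 4×6 + 1, so 4 does not divide 25 — violated.
(2) 4x3 + 3x8 = 4(22) + 3(17) = 139 — satisfied.
(3) 22 = 6×3 + 4, so 6 does not divide 22 — violated.
(4) |17 − 3| = 14; 14 ≤ 16 — satisfied.
(5) x5 = 3, x3 = 22; 3 ≤ 22 — satisfied.
(6) x6 = 15, not > 18; antecedent false, conditional vacuously true — satisfied.
(7) x6 + x8 = 32; 32 mod 4 = 0 — satisfied.
(8) x3 + x8 = 22 + 17 = 39; 39 ≥ 37 — satisfied.
(9) x6 = 15, x3 = 22; 15 ≤ 22 (want >) — violated.
(10) x2 = 25 lies in [22, 29] — satisfied.
(11) x2 = 25, x6 = 15; 25 > 15 (want ≤) — violated.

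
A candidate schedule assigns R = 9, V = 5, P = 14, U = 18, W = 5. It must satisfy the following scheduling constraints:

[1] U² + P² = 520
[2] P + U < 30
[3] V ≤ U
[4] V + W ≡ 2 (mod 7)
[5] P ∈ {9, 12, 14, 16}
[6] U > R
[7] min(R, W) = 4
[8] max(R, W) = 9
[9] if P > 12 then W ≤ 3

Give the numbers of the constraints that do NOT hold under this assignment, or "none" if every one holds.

The assignment fails constraints 2, 4, 7, and 9.

[1] U² + P² = 18² + 14² = 324 + 196 = 520  true
[2] P + U = 14 + 18 = 32; 32 ≥ 30, bound 30 not met  false
[3] V = 5, U = 18; 5 ≤ 18  true
[4] V + W = 10; 10 mod 7 = 3, not 2  false
[5] P = 14 is in {9, 12, 14, 16}  true
[6] U = 18, R = 9; 18 > 9  true
[7] min(9, 5) = 5, not 4  false
[8] max(9, 5) = 9  true
[9] P = 14 > 12, so we need W ≤ 3; but W = 5 > 3  false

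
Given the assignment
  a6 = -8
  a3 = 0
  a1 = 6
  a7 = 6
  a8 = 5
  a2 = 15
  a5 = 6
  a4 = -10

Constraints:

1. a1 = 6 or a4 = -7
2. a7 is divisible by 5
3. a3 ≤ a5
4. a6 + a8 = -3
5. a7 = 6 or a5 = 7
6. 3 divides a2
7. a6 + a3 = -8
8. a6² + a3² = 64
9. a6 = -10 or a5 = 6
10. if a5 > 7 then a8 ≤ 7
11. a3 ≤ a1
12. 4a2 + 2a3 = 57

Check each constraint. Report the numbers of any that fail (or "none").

1. a1 = 6 = 6 (first disjunct) — holds.
2. 6 = 5×1 + 1, so 5 does not divide 6 — does not hold.
3. a3 = 0, a5 = 6; 0 ≤ 6 — holds.
4. a6 + a8 = -8 + 5 = -3 — holds.
5. a7 = 6 = 6 (first disjunct) — holds.
6. 15 / 3 = 5, so 3 divides 15 — holds.
7. a6 + a3 = -8 + 0 = -8 — holds.
8. a6² + a3² = (-8)² + 0² = 64 + 0 = 64 — holds.
9. a6 = -8 ≠ -10, but a5 = 6 = 6 (second disjunct) — holds.
10. a5 = 6, not > 7; antecedent false, conditional vacuously true — holds.
11. a3 = 0, a1 = 6; 0 ≤ 6 — holds.
12. 4a2 + 2a3 = 4(15) + 2(0) = 60, not 57 — does not hold.

No — constraints 2 and 12 are not satisfied.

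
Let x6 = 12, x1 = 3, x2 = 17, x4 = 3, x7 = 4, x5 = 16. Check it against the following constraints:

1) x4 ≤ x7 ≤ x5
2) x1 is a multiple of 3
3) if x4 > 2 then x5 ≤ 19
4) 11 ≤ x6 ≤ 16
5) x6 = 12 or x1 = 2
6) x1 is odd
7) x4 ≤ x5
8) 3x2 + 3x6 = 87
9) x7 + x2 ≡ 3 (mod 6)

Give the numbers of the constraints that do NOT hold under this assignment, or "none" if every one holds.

The assignment satisfies every constraint.

1) values 3 ≤ 4 ≤ 16 — OK.
2) 3 / 3 = 1, so 3 divides 3 — OK.
3) x4 = 3 > 2, so we need x5 ≤ 19; x5 = 16 ≤ 19 — OK.
4) x6 = 12 lies in [11, 16] — OK.
5) x6 = 12 = 12 (first disjunct) — OK.
6) x1 = 3 is odd — OK.
7) x4 = 3, x5 = 16; 3 ≤ 16 — OK.
8) 3x2 + 3x6 = 3(17) + 3(12) = 87 — OK.
9) x7 + x2 = 21; 21 mod 6 = 3 — OK.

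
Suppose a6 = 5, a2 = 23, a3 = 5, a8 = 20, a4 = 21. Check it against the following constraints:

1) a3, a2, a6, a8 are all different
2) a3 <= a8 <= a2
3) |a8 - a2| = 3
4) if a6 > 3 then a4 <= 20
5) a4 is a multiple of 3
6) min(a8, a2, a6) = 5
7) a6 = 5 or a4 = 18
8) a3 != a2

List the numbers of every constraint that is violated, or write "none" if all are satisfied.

Constraints 1, 4 do not hold.

1) a3 = a6 = 5, not all different  FAIL
2) values 5 <= 20 <= 23  OK
3) |20 - 23| = 3  OK
4) a6 = 5 > 3, so we need a4 ≤ 20; but a4 = 21 > 20  FAIL
5) 21 / 3 = 7, so 3 divides 21  OK
6) min(20, 23, 5) = 5  OK
7) a6 = 5 = 5 (first disjunct)  OK
8) a3 = 5, a2 = 23; distinct  OK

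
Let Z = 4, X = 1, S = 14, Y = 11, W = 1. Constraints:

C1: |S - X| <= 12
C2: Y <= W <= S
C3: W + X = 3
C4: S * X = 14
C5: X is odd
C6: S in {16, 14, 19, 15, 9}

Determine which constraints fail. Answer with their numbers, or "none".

C1: |14 - 1| = 13; 13 > 12, exceeds bound 12 — violated.
C2: values 11, 1, 14; Y = 11 is not <= W = 1 — violated.
C3: W + X = 1 + 1 = 2, not 3 — violated.
C4: S * X = 14 * 1 = 14 — satisfied.
C5: X = 1 is odd — satisfied.
C6: S = 14 is in {16, 14, 19, 15, 9} — satisfied.

Constraints 1, 2, 3 are violated.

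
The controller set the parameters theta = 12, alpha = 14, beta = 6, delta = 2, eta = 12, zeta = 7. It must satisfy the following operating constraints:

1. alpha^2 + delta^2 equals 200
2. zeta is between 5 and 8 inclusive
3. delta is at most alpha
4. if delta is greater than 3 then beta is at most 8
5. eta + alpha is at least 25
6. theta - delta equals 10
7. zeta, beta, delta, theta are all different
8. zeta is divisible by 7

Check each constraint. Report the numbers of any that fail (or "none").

All constraints are satisfied.

1. alpha^2 + delta^2 = 14^2 + 2^2 = 196 + 4 = 200  true
2. zeta = 7 lies in [5, 8]  true
3. delta = 2, alpha = 14; 2 ≤ 14  true
4. delta = 2, not > 3; antecedent false, conditional vacuously true  true
5. eta + alpha = 12 + 14 = 26; 26 ≥ 25  true
6. theta - delta = 12 - 2 = 10  true
7. values 7, 6, 2, 12 are pairwise distinct  true
8. 7 / 7 = 1, so 7 divides 7  true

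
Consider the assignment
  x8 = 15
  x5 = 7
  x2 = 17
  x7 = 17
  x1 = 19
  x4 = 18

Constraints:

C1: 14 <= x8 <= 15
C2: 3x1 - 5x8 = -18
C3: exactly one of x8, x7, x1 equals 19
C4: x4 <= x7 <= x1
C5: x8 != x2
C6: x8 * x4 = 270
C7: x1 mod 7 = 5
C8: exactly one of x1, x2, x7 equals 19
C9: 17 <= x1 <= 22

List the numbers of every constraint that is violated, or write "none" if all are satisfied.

C1: x8 = 15 lies in [14, 15]  yes
C2: 3x1 - 5x8 = 3(19) - 5(15) = -18  yes
C3: x8=15, x7=17, x1=19; 1 of them equals 19  yes
C4: values 18, 17, 19; x4 = 18 is not <= x7 = 17  no
C5: x8 = 15, x2 = 17; distinct  yes
C6: x8 * x4 = 15 * 18 = 270  yes
C7: 19 mod 7 = 5  yes
C8: x1=19, x2=17, x7=17; 1 of them equals 19  yes
C9: x1 = 19 lies in [17, 22]  yes

Constraint 4 is violated.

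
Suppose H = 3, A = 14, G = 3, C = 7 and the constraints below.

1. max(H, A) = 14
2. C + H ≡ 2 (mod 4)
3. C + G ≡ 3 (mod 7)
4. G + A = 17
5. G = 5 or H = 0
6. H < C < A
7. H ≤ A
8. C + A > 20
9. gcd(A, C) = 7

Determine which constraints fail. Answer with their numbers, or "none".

1. max(3, 14) = 14  holds
2. C + H = 10; 10 mod 4 = 2  holds
3. C + G = 10; 10 mod 7 = 3  holds
4. G + A = 3 + 14 = 17  holds
5. G = 3 ≠ 5 and H = 3 ≠ 0; both disjuncts false  fails
6. values 3 < 7 < 14  holds
7. H = 3, A = 14; 3 ≤ 14  holds
8. C + A = 7 + 14 = 21; 21 > 20  holds
9. gcd(14, 7) = 7  holds

Constraint 5 is violated.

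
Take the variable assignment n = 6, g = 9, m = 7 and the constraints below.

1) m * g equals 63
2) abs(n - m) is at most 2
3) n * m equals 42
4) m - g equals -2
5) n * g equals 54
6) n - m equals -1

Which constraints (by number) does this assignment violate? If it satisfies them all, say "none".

1) m * g = 7 * 9 = 63 — holds.
2) abs(6 - 7) = 1; 1 ≤ 2 — holds.
3) n * m = 6 * 7 = 42 — holds.
4) m - g = 7 - 9 = -2 — holds.
5) n * g = 6 * 9 = 54 — holds.
6) n - m = 6 - 7 = -1 — holds.

None — every constraint holds.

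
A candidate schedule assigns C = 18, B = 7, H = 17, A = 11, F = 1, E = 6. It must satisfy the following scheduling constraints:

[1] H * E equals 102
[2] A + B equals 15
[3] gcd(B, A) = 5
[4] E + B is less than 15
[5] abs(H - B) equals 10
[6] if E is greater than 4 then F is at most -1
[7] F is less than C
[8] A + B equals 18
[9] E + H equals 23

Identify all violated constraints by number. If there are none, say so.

Constraints 2, 3, 6 do not hold.

[1] H * E = 17 * 6 = 102 — satisfied.
[2] A + B = 11 + 7 = 18, not 15 — violated.
[3] gcd(7, 11) = 1, not 5 — violated.
[4] E + B = 6 + 7 = 13; 13 < 15 — satisfied.
[5] abs(17 - 7) = 10 — satisfied.
[6] E = 6 > 4, so we need F ≤ -1; but F = 1 > -1 — violated.
[7] F = 1, C = 18; 1 < 18 — satisfied.
[8] A + B = 11 + 7 = 18 — satisfied.
[9] E + H = 6 + 17 = 23 — satisfied.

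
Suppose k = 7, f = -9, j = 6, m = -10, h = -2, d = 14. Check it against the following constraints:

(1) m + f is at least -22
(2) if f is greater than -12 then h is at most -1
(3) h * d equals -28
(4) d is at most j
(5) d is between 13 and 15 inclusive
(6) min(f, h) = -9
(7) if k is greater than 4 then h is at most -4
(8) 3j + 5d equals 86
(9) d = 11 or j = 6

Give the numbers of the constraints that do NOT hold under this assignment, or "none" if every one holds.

Violated: 4, 7, and 8.

(1) m + f = -10 + (-9) = -19; -19 ≥ -22 — satisfied.
(2) f = -9 > -12, so we need h ≤ -1; h = -2 ≤ -1 — satisfied.
(3) h * d = -2 * 14 = -28 — satisfied.
(4) d = 14, j = 6; 14 > 6 (want ≤) — violated.
(5) d = 14 lies in [13, 15] — satisfied.
(6) min(-9, -2) = -9 — satisfied.
(7) k = 7 > 4, so we need h ≤ -4; but h = -2 > -4 — violated.
(8) 3j + 5d = 3(6) + 5(14) = 88, not 86 — violated.
(9) d = 14 ≠ 11, but j = 6 = 6 (second disjunct) — satisfied.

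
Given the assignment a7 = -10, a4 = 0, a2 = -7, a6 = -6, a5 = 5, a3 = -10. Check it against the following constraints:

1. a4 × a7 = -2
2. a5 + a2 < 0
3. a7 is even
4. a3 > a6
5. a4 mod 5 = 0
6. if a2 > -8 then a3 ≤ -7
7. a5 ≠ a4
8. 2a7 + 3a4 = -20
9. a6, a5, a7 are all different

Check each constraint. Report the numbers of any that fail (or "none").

Constraints 1 and 4 are violated.

1. a4 × a7 = 0 × (-10) = 0, not -2  ✗
2. a5 + a2 = 5 + (-7) = -2; -2 < 0  ✓
3. a7 = -10 is even  ✓
4. a3 = -10, a6 = -6; -10 ≤ -6 (want >)  ✗
5. 0 mod 5 = 0  ✓
6. a2 = -7 > -8, so we need a3 ≤ -7; a3 = -10 ≤ -7  ✓
7. a5 = 5, a4 = 0; distinct  ✓
8. 2a7 + 3a4 = 2(-10) + 3(0) = -20  ✓
9. values -6, 5, -10 are pairwise distinct  ✓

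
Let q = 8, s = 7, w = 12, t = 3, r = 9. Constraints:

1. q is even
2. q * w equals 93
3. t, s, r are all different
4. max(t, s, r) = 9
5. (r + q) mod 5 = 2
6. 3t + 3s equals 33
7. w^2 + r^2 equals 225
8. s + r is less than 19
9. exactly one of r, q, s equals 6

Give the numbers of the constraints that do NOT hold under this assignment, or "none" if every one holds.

Constraints 2, 6, and 9 are violated.

1. q = 8 is even  ✔
2. q * w = 8 * 12 = 96, not 93  ✘
3. values 3, 7, 9 are pairwise distinct  ✔
4. max(3, 7, 9) = 9  ✔
5. r + q = 17; 17 mod 5 = 2  ✔
6. 3t + 3s = 3(3) + 3(7) = 30, not 33  ✘
7. w^2 + r^2 = 12^2 + 9^2 = 144 + 81 = 225  ✔
8. s + r = 7 + 9 = 16; 16 < 19  ✔
9. r=9, q=8, s=7; 0 of them equal 6, not exactly one  ✘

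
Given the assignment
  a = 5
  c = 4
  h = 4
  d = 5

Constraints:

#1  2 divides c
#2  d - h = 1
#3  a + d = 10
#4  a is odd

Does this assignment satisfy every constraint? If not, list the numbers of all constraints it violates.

#1 4 / 2 = 2, so 2 divides 4 — satisfied.
#2 d - h = 5 - 4 = 1 — satisfied.
#3 a + d = 5 + 5 = 10 — satisfied.
#4 a = 5 is odd — satisfied.

None — every constraint holds.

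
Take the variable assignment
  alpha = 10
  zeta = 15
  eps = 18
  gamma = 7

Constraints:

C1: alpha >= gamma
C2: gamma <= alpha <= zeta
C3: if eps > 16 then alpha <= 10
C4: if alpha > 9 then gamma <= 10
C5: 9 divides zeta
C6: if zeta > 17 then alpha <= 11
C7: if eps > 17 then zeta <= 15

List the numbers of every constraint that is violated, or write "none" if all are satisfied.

Violated: 5.

C1: alpha = 10, gamma = 7; 10 ≥ 7  OK
C2: values 7 <= 10 <= 15  OK
C3: eps = 18 > 16, so we need alpha ≤ 10; alpha = 10 ≤ 10  OK
C4: alpha = 10 > 9, so we need gamma ≤ 10; gamma = 7 ≤ 10  OK
C5: 15 = 9*1 + 6, so 9 does not divide 15  FAIL
C6: zeta = 15, not > 17; antecedent false, conditional vacuously true  OK
C7: eps = 18 > 17, so we need zeta ≤ 15; zeta = 15 ≤ 15  OK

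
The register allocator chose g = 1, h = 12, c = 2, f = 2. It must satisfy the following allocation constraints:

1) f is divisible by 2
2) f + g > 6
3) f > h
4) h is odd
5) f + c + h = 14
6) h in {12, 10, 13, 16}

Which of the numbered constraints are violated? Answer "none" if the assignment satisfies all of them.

1) 2 / 2 = 1, so 2 divides 2 — OK.
2) f + g = 2 + 1 = 3; 3 ≤ 6, bound 6 not met — violated.
3) f = 2, h = 12; 2 ≤ 12 (want >) — violated.
4) h = 12 is even — violated.
5) f + c + h = 2 + 2 + 12 = 16, not 14 — violated.
6) h = 12 is in {12, 10, 13, 16} — OK.

Constraints 2, 3, 4, and 5 are violated.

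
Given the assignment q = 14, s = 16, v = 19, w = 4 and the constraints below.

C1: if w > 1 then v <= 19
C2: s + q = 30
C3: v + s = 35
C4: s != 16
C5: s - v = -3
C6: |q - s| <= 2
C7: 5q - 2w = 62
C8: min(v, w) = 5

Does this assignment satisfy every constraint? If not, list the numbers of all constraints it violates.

The assignment fails constraints 4 and 8.

C1: w = 4 > 1, so we need v ≤ 19; v = 19 ≤ 19 — holds.
C2: s + q = 16 + 14 = 30 — holds.
C3: v + s = 19 + 16 = 35 — holds.
C4: s = 16, but 16 is required to differ — does not hold.
C5: s - v = 16 - 19 = -3 — holds.
C6: |14 - 16| = 2; 2 ≤ 2 — holds.
C7: 5q - 2w = 5(14) - 2(4) = 62 — holds.
C8: min(19, 4) = 4, not 5 — does not hold.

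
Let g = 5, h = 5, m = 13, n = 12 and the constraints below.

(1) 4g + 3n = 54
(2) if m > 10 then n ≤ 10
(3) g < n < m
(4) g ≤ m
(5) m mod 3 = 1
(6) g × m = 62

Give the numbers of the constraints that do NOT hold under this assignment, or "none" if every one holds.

(1) 4g + 3n = 4(5) + 3(12) = 56, not 54  false
(2) m = 13 > 10, so we need n ≤ 10; but n = 12 > 10  false
(3) values 5 < 12 < 13  true
(4) g = 5, m = 13; 5 ≤ 13  true
(5) 13 mod 3 = 1  true
(6) g × m = 5 × 13 = 65, not 62  false

Constraints 1, 2, 6 do not hold.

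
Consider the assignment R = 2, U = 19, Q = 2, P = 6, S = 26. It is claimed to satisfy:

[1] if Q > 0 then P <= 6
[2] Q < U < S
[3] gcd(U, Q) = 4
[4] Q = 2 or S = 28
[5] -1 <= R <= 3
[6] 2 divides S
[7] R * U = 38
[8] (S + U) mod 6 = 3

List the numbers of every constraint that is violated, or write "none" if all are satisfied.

Constraint 3 is violated.

[1] Q = 2 > 0, so we need P ≤ 6; P = 6 ≤ 6 — OK.
[2] values 2 < 19 < 26 — OK.
[3] gcd(19, 2) = 1, not 4 — violated.
[4] Q = 2 = 2 (first disjunct) — OK.
[5] R = 2 lies in [-1, 3] — OK.
[6] 26 / 2 = 13, so 2 divides 26 — OK.
[7] R * U = 2 * 19 = 38 — OK.
[8] S + U = 45; 45 mod 6 = 3 — OK.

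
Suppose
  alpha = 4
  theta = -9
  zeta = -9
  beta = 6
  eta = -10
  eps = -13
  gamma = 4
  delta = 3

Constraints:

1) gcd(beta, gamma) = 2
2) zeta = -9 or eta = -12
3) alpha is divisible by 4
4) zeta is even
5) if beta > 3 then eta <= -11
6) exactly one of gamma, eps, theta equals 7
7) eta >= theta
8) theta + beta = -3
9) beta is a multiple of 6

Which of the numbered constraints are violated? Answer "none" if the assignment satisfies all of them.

The assignment fails constraints 4, 5, 6, 7.

1) gcd(6, 4) = 2 — holds.
2) zeta = -9 = -9 (first disjunct) — holds.
3) 4 / 4 = 1, so 4 divides 4 — holds.
4) zeta = -9 is odd — does not hold.
5) beta = 6 > 3, so we need eta ≤ -11; but eta = -10 > -11 — does not hold.
6) gamma=4, eps=-13, theta=-9; 0 of them equal 7, not exactly one — does not hold.
7) eta = -10, theta = -9; -10 < -9 (want ≥) — does not hold.
8) theta + beta = -9 + 6 = -3 — holds.
9) 6 / 6 = 1, so 6 divides 6 — holds.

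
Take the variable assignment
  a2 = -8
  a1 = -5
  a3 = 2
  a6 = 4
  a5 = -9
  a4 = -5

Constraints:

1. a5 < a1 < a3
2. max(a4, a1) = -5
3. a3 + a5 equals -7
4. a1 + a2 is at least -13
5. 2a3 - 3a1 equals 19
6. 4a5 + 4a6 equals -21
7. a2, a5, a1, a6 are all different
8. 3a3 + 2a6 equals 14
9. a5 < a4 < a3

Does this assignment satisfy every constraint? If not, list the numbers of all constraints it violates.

1. values -9 < -5 < 2 — OK.
2. max(-5, -5) = -5 — OK.
3. a3 + a5 = 2 + (-9) = -7 — OK.
4. a1 + a2 = -5 + (-8) = -13; -13 ≥ -13 — OK.
5. 2a3 - 3a1 = 2(2) - 3(-5) = 19 — OK.
6. 4a5 + 4a6 = 4(-9) + 4(4) = -20, not -21 — violated.
7. values -8, -9, -5, 4 are pairwise distinct — OK.
8. 3a3 + 2a6 = 3(2) + 2(4) = 14 — OK.
9. values -9 < -5 < 2 — OK.

No — constraint 6 is not satisfied.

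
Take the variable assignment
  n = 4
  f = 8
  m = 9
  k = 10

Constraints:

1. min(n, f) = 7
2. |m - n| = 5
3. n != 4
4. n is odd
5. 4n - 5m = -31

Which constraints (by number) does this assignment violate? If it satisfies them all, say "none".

1. min(4, 8) = 4, not 7 — violated.
2. |9 - 4| = 5 — OK.
3. n = 4, but 4 is required to differ — violated.
4. n = 4 is even — violated.
5. 4n - 5m = 4(4) - 5(9) = -29, not -31 — violated.

Constraints 1, 3, 4, and 5 do not hold.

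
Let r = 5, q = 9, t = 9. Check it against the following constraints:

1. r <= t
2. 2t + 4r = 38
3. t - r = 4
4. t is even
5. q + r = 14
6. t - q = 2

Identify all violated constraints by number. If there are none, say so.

Constraints 4 and 6 are violated.

1. r = 5, t = 9; 5 ≤ 9 — holds.
2. 2t + 4r = 2(9) + 4(5) = 38 — holds.
3. t - r = 9 - 5 = 4 — holds.
4. t = 9 is odd — does not hold.
5. q + r = 9 + 5 = 14 — holds.
6. t - q = 9 - 9 = 0, not 2 — does not hold.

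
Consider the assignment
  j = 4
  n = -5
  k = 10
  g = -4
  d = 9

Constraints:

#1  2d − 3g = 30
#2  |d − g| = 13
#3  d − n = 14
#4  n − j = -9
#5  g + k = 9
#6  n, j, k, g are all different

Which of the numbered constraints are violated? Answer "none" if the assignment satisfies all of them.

No — constraint 5 is not satisfied.

#1 2d − 3g = 2(9) − 3(-4) = 30  true
#2 |9 − (-4)| = 13  true
#3 d − n = 9 − (-5) = 14  true
#4 n − j = -5 − 4 = -9  true
#5 g + k = -4 + 10 = 6, not 9  false
#6 values -5, 4, 10, -4 are pairwise distinct  true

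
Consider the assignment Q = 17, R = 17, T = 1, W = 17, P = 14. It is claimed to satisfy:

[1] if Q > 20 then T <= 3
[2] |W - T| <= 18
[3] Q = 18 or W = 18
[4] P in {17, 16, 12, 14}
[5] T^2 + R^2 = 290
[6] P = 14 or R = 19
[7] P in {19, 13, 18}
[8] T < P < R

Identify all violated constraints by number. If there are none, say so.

No — constraints 3, 7 are not satisfied.

[1] Q = 17, not > 20; antecedent false, conditional vacuously true — holds.
[2] |17 - 1| = 16; 16 ≤ 18 — holds.
[3] Q = 17 ≠ 18 and W = 17 ≠ 18; both disjuncts false — does not hold.
[4] P = 14 is in {17, 16, 12, 14} — holds.
[5] T^2 + R^2 = 1^2 + 17^2 = 1 + 289 = 290 — holds.
[6] P = 14 = 14 (first disjunct) — holds.
[7] P = 14 is not in {19, 13, 18} — does not hold.
[8] values 1 < 14 < 17 — holds.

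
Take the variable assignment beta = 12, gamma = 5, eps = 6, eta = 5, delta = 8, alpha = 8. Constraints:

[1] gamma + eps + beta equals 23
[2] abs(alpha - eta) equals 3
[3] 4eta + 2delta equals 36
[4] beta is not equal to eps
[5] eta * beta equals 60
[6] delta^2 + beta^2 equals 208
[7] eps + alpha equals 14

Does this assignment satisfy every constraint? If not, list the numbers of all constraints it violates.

[1] gamma + eps + beta = 5 + 6 + 12 = 23 — satisfied.
[2] abs(8 - 5) = 3 — satisfied.
[3] 4eta + 2delta = 4(5) + 2(8) = 36 — satisfied.
[4] beta = 12, eps = 6; distinct — satisfied.
[5] eta * beta = 5 * 12 = 60 — satisfied.
[6] delta^2 + beta^2 = 8^2 + 12^2 = 64 + 144 = 208 — satisfied.
[7] eps + alpha = 6 + 8 = 14 — satisfied.

None — every constraint holds.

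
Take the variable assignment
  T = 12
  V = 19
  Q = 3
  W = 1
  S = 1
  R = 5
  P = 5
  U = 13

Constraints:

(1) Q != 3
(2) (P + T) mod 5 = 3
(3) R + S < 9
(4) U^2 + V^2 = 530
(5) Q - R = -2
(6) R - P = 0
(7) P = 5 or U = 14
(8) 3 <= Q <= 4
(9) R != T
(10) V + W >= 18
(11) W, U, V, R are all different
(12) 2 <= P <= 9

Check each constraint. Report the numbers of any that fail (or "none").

The assignment fails constraints 1 and 2.

(1) Q = 3, but 3 is required to differ — does not hold.
(2) P + T = 17; 17 mod 5 = 2, not 3 — does not hold.
(3) R + S = 5 + 1 = 6; 6 < 9 — holds.
(4) U^2 + V^2 = 13^2 + 19^2 = 169 + 361 = 530 — holds.
(5) Q - R = 3 - 5 = -2 — holds.
(6) R - P = 5 - 5 = 0 — holds.
(7) P = 5 = 5 (first disjunct) — holds.
(8) Q = 3 lies in [3, 4] — holds.
(9) R = 5, T = 12; distinct — holds.
(10) V + W = 19 + 1 = 20; 20 ≥ 18 — holds.
(11) values 1, 13, 19, 5 are pairwise distinct — holds.
(12) P = 5 lies in [2, 9] — holds.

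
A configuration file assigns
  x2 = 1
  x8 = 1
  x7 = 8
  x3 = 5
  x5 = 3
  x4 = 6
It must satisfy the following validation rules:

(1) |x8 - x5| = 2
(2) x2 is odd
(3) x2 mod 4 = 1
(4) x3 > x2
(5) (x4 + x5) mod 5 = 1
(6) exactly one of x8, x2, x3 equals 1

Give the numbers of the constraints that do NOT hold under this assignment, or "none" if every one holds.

Constraints 5, 6 do not hold.

(1) |1 - 3| = 2 — satisfied.
(2) x2 = 1 is odd — satisfied.
(3) 1 mod 4 = 1 — satisfied.
(4) x3 = 5, x2 = 1; 5 > 1 — satisfied.
(5) x4 + x5 = 9; 9 mod 5 = 4, not 1 — violated.
(6) x8=1, x2=1, x3=5; 2 of them equal 1, not exactly one — violated.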